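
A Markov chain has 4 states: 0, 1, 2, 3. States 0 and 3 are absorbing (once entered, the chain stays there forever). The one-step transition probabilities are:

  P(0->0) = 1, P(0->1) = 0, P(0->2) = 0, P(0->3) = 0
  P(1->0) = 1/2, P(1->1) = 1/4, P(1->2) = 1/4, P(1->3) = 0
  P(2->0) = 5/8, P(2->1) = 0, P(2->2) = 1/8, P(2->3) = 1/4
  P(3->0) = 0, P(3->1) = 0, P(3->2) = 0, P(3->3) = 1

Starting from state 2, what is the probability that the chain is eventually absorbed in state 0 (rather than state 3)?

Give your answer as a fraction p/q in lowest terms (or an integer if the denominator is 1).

Let a_i = P(absorbed in 0 | start in state i).
Boundary conditions: a_0 = 1, a_3 = 0.
For each transient state i, a_i = sum_j P(i->j) * a_j:
  a_1 = 1/2*a_0 + 1/4*a_1 + 1/4*a_2 + 0*a_3
  a_2 = 5/8*a_0 + 0*a_1 + 1/8*a_2 + 1/4*a_3

Substituting a_0 = 1 and a_3 = 0, rearrange to (I - Q) a = r where r[i] = P(i -> 0):
  [3/4, -1/4] . (a_1, a_2) = 1/2
  [0, 7/8] . (a_1, a_2) = 5/8

Solving yields:
  a_1 = 19/21
  a_2 = 5/7

Starting state is 2, so the absorption probability is a_2 = 5/7.

Answer: 5/7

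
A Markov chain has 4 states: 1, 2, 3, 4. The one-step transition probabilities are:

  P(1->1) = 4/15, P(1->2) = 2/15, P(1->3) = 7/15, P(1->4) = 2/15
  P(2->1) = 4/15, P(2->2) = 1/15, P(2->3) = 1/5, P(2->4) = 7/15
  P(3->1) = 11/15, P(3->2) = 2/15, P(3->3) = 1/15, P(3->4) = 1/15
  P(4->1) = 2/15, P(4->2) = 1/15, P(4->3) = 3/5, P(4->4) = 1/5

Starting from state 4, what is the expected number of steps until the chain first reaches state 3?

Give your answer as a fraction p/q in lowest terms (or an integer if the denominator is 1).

Let h_i = expected steps to first reach 3 from state i.
Boundary: h_3 = 0.
First-step equations for the other states:
  h_1 = 1 + 4/15*h_1 + 2/15*h_2 + 7/15*h_3 + 2/15*h_4
  h_2 = 1 + 4/15*h_1 + 1/15*h_2 + 1/5*h_3 + 7/15*h_4
  h_4 = 1 + 2/15*h_1 + 1/15*h_2 + 3/5*h_3 + 1/5*h_4

Substituting h_3 = 0 and rearranging gives the linear system (I - Q) h = 1:
  [11/15, -2/15, -2/15] . (h_1, h_2, h_4) = 1
  [-4/15, 14/15, -7/15] . (h_1, h_2, h_4) = 1
  [-2/15, -1/15, 4/5] . (h_1, h_2, h_4) = 1

Solving yields:
  h_1 = 3435/1583
  h_2 = 4125/1583
  h_4 = 2895/1583

Starting state is 4, so the expected hitting time is h_4 = 2895/1583.

Answer: 2895/1583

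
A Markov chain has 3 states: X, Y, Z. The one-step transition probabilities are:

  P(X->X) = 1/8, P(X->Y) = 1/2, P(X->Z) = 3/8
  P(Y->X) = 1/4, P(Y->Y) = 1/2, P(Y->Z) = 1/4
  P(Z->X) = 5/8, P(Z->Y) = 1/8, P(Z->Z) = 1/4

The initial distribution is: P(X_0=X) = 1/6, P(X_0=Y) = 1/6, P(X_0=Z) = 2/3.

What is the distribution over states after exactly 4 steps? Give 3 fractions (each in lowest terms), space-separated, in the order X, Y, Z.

Propagating the distribution step by step (d_{t+1} = d_t * P):
d_0 = (X=1/6, Y=1/6, Z=2/3)
  d_1[X] = 1/6*1/8 + 1/6*1/4 + 2/3*5/8 = 23/48
  d_1[Y] = 1/6*1/2 + 1/6*1/2 + 2/3*1/8 = 1/4
  d_1[Z] = 1/6*3/8 + 1/6*1/4 + 2/3*1/4 = 13/48
d_1 = (X=23/48, Y=1/4, Z=13/48)
  d_2[X] = 23/48*1/8 + 1/4*1/4 + 13/48*5/8 = 7/24
  d_2[Y] = 23/48*1/2 + 1/4*1/2 + 13/48*1/8 = 51/128
  d_2[Z] = 23/48*3/8 + 1/4*1/4 + 13/48*1/4 = 119/384
d_2 = (X=7/24, Y=51/128, Z=119/384)
  d_3[X] = 7/24*1/8 + 51/128*1/4 + 119/384*5/8 = 1013/3072
  d_3[Y] = 7/24*1/2 + 51/128*1/2 + 119/384*1/8 = 393/1024
  d_3[Z] = 7/24*3/8 + 51/128*1/4 + 119/384*1/4 = 55/192
d_3 = (X=1013/3072, Y=393/1024, Z=55/192)
  d_4[X] = 1013/3072*1/8 + 393/1024*1/4 + 55/192*5/8 = 7771/24576
  d_4[Y] = 1013/3072*1/2 + 393/1024*1/2 + 55/192*1/8 = 201/512
  d_4[Z] = 1013/3072*3/8 + 393/1024*1/4 + 55/192*1/4 = 7157/24576
d_4 = (X=7771/24576, Y=201/512, Z=7157/24576)

Answer: 7771/24576 201/512 7157/24576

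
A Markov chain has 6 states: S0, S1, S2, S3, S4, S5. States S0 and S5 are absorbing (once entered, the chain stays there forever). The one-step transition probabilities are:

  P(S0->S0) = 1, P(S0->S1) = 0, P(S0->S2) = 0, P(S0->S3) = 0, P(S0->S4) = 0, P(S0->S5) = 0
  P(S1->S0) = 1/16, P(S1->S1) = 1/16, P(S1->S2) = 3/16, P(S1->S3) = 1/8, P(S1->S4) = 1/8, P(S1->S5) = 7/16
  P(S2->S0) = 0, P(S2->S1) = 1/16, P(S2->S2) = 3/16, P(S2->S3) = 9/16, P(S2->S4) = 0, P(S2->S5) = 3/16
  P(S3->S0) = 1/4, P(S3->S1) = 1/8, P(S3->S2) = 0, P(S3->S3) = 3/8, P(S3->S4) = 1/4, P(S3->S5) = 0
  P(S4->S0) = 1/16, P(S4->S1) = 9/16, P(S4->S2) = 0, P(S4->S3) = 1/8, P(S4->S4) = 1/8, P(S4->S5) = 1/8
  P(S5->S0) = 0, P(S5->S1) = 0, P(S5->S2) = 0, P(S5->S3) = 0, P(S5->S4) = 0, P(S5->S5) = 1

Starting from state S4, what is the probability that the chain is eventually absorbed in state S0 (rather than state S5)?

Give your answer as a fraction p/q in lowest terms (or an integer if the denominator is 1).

Answer: 1620/4877

Derivation:
Let a_i = P(absorbed in S0 | start in state i).
Boundary conditions: a_S0 = 1, a_S5 = 0.
For each transient state i, a_i = sum_j P(i->j) * a_j:
  a_S1 = 1/16*a_S0 + 1/16*a_S1 + 3/16*a_S2 + 1/8*a_S3 + 1/8*a_S4 + 7/16*a_S5
  a_S2 = 0*a_S0 + 1/16*a_S1 + 3/16*a_S2 + 9/16*a_S3 + 0*a_S4 + 3/16*a_S5
  a_S3 = 1/4*a_S0 + 1/8*a_S1 + 0*a_S2 + 3/8*a_S3 + 1/4*a_S4 + 0*a_S5
  a_S4 = 1/16*a_S0 + 9/16*a_S1 + 0*a_S2 + 1/8*a_S3 + 1/8*a_S4 + 1/8*a_S5

Substituting a_S0 = 1 and a_S5 = 0, rearrange to (I - Q) a = r where r[i] = P(i -> S0):
  [15/16, -3/16, -1/8, -1/8] . (a_S1, a_S2, a_S3, a_S4) = 1/16
  [-1/16, 13/16, -9/16, 0] . (a_S1, a_S2, a_S3, a_S4) = 0
  [-1/8, 0, 5/8, -1/4] . (a_S1, a_S2, a_S3, a_S4) = 1/4
  [-9/16, 0, -1/8, 7/8] . (a_S1, a_S2, a_S3, a_S4) = 1/16

Solving yields:
  a_S1 = 1341/4877
  a_S2 = 2088/4877
  a_S3 = 2867/4877
  a_S4 = 1620/4877

Starting state is S4, so the absorption probability is a_S4 = 1620/4877.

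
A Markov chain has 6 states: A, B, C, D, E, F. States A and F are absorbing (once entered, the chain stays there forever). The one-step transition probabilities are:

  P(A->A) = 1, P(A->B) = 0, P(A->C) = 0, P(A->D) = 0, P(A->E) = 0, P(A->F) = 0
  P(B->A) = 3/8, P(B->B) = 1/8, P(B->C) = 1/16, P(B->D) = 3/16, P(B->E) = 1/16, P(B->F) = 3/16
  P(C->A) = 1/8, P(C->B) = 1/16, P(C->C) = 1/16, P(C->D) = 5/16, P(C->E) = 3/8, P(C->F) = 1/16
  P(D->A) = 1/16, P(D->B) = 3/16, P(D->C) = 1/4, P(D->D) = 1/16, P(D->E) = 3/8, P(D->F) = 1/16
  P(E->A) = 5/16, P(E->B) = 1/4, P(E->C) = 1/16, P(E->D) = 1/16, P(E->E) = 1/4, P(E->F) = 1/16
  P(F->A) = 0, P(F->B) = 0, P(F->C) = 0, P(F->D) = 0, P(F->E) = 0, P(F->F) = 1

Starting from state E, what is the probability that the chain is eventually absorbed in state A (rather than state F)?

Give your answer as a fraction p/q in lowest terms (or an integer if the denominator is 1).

Answer: 20077/26317

Derivation:
Let a_i = P(absorbed in A | start in state i).
Boundary conditions: a_A = 1, a_F = 0.
For each transient state i, a_i = sum_j P(i->j) * a_j:
  a_B = 3/8*a_A + 1/8*a_B + 1/16*a_C + 3/16*a_D + 1/16*a_E + 3/16*a_F
  a_C = 1/8*a_A + 1/16*a_B + 1/16*a_C + 5/16*a_D + 3/8*a_E + 1/16*a_F
  a_D = 1/16*a_A + 3/16*a_B + 1/4*a_C + 1/16*a_D + 3/8*a_E + 1/16*a_F
  a_E = 5/16*a_A + 1/4*a_B + 1/16*a_C + 1/16*a_D + 1/4*a_E + 1/16*a_F

Substituting a_A = 1 and a_F = 0, rearrange to (I - Q) a = r where r[i] = P(i -> A):
  [7/8, -1/16, -3/16, -1/16] . (a_B, a_C, a_D, a_E) = 3/8
  [-1/16, 15/16, -5/16, -3/8] . (a_B, a_C, a_D, a_E) = 1/8
  [-3/16, -1/4, 15/16, -3/8] . (a_B, a_C, a_D, a_E) = 1/16
  [-1/4, -1/16, -1/16, 3/4] . (a_B, a_C, a_D, a_E) = 5/16

Solving yields:
  a_B = 18009/26317
  a_C = 18881/26317
  a_D = 18422/26317
  a_E = 20077/26317

Starting state is E, so the absorption probability is a_E = 20077/26317.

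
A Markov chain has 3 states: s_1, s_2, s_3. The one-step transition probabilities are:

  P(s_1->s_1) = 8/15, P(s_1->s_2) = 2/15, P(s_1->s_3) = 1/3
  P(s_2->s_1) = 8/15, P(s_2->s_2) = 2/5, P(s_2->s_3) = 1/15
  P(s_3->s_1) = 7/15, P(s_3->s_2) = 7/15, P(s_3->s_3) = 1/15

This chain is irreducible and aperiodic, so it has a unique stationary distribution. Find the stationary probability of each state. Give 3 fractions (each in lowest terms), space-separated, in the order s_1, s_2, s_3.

The stationary distribution satisfies pi = pi * P, i.e.:
  pi_s_1 = 8/15*pi_s_1 + 8/15*pi_s_2 + 7/15*pi_s_3
  pi_s_2 = 2/15*pi_s_1 + 2/5*pi_s_2 + 7/15*pi_s_3
  pi_s_3 = 1/3*pi_s_1 + 1/15*pi_s_2 + 1/15*pi_s_3
with normalization: pi_s_1 + pi_s_2 + pi_s_3 = 1.

Using the first 2 balance equations plus normalization, the linear system A*pi = b is:
  [-7/15, 8/15, 7/15] . pi = 0
  [2/15, -3/5, 7/15] . pi = 0
  [1, 1, 1] . pi = 1

Solving yields:
  pi_s_1 = 119/229
  pi_s_2 = 63/229
  pi_s_3 = 47/229

Verification (pi * P):
  119/229*8/15 + 63/229*8/15 + 47/229*7/15 = 119/229 = pi_s_1  (ok)
  119/229*2/15 + 63/229*2/5 + 47/229*7/15 = 63/229 = pi_s_2  (ok)
  119/229*1/3 + 63/229*1/15 + 47/229*1/15 = 47/229 = pi_s_3  (ok)

Answer: 119/229 63/229 47/229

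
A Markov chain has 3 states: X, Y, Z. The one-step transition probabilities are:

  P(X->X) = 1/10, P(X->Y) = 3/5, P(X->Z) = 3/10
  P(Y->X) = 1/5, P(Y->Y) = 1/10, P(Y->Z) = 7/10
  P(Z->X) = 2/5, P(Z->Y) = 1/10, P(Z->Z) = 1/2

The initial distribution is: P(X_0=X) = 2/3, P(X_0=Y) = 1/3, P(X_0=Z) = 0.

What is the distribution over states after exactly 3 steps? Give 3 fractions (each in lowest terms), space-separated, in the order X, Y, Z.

Answer: 427/1500 71/300 359/750

Derivation:
Propagating the distribution step by step (d_{t+1} = d_t * P):
d_0 = (X=2/3, Y=1/3, Z=0)
  d_1[X] = 2/3*1/10 + 1/3*1/5 + 0*2/5 = 2/15
  d_1[Y] = 2/3*3/5 + 1/3*1/10 + 0*1/10 = 13/30
  d_1[Z] = 2/3*3/10 + 1/3*7/10 + 0*1/2 = 13/30
d_1 = (X=2/15, Y=13/30, Z=13/30)
  d_2[X] = 2/15*1/10 + 13/30*1/5 + 13/30*2/5 = 41/150
  d_2[Y] = 2/15*3/5 + 13/30*1/10 + 13/30*1/10 = 1/6
  d_2[Z] = 2/15*3/10 + 13/30*7/10 + 13/30*1/2 = 14/25
d_2 = (X=41/150, Y=1/6, Z=14/25)
  d_3[X] = 41/150*1/10 + 1/6*1/5 + 14/25*2/5 = 427/1500
  d_3[Y] = 41/150*3/5 + 1/6*1/10 + 14/25*1/10 = 71/300
  d_3[Z] = 41/150*3/10 + 1/6*7/10 + 14/25*1/2 = 359/750
d_3 = (X=427/1500, Y=71/300, Z=359/750)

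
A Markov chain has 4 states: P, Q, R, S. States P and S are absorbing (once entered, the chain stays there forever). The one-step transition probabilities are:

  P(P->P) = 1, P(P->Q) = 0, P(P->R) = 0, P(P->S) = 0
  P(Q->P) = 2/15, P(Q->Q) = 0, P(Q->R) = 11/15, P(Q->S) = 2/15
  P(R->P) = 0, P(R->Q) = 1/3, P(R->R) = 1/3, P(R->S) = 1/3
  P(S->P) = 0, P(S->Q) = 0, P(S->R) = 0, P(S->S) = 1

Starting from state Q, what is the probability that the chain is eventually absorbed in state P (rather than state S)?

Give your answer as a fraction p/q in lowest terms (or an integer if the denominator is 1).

Let a_i = P(absorbed in P | start in state i).
Boundary conditions: a_P = 1, a_S = 0.
For each transient state i, a_i = sum_j P(i->j) * a_j:
  a_Q = 2/15*a_P + 0*a_Q + 11/15*a_R + 2/15*a_S
  a_R = 0*a_P + 1/3*a_Q + 1/3*a_R + 1/3*a_S

Substituting a_P = 1 and a_S = 0, rearrange to (I - Q) a = r where r[i] = P(i -> P):
  [1, -11/15] . (a_Q, a_R) = 2/15
  [-1/3, 2/3] . (a_Q, a_R) = 0

Solving yields:
  a_Q = 4/19
  a_R = 2/19

Starting state is Q, so the absorption probability is a_Q = 4/19.

Answer: 4/19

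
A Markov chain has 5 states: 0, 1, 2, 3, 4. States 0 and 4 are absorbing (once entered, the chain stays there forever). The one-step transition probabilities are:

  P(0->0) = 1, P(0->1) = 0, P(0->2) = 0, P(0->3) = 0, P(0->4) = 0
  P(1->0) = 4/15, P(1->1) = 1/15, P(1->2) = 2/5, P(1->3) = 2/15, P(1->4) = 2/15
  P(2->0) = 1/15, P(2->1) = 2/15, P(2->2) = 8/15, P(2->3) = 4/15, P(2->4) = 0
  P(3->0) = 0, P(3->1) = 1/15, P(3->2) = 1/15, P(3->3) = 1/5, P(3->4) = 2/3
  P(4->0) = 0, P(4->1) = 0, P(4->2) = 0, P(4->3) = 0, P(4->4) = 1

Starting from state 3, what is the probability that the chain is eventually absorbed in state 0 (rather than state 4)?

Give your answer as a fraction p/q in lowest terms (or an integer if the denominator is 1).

Let a_i = P(absorbed in 0 | start in state i).
Boundary conditions: a_0 = 1, a_4 = 0.
For each transient state i, a_i = sum_j P(i->j) * a_j:
  a_1 = 4/15*a_0 + 1/15*a_1 + 2/5*a_2 + 2/15*a_3 + 2/15*a_4
  a_2 = 1/15*a_0 + 2/15*a_1 + 8/15*a_2 + 4/15*a_3 + 0*a_4
  a_3 = 0*a_0 + 1/15*a_1 + 1/15*a_2 + 1/5*a_3 + 2/3*a_4

Substituting a_0 = 1 and a_4 = 0, rearrange to (I - Q) a = r where r[i] = P(i -> 0):
  [14/15, -2/5, -2/15] . (a_1, a_2, a_3) = 4/15
  [-2/15, 7/15, -4/15] . (a_1, a_2, a_3) = 1/15
  [-1/15, -1/15, 4/5] . (a_1, a_2, a_3) = 0

Solving yields:
  a_1 = 197/467
  a_2 = 139/467
  a_3 = 28/467

Starting state is 3, so the absorption probability is a_3 = 28/467.

Answer: 28/467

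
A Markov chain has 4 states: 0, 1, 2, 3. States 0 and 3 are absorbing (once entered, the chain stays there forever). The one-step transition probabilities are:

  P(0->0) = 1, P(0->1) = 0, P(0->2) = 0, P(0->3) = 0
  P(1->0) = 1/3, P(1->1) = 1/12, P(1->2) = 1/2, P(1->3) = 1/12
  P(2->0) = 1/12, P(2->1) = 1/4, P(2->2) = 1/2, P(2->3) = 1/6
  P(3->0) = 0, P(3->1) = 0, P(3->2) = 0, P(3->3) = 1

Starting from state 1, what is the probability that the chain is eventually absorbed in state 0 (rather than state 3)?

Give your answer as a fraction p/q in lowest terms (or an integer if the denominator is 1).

Let a_i = P(absorbed in 0 | start in state i).
Boundary conditions: a_0 = 1, a_3 = 0.
For each transient state i, a_i = sum_j P(i->j) * a_j:
  a_1 = 1/3*a_0 + 1/12*a_1 + 1/2*a_2 + 1/12*a_3
  a_2 = 1/12*a_0 + 1/4*a_1 + 1/2*a_2 + 1/6*a_3

Substituting a_0 = 1 and a_3 = 0, rearrange to (I - Q) a = r where r[i] = P(i -> 0):
  [11/12, -1/2] . (a_1, a_2) = 1/3
  [-1/4, 1/2] . (a_1, a_2) = 1/12

Solving yields:
  a_1 = 5/8
  a_2 = 23/48

Starting state is 1, so the absorption probability is a_1 = 5/8.

Answer: 5/8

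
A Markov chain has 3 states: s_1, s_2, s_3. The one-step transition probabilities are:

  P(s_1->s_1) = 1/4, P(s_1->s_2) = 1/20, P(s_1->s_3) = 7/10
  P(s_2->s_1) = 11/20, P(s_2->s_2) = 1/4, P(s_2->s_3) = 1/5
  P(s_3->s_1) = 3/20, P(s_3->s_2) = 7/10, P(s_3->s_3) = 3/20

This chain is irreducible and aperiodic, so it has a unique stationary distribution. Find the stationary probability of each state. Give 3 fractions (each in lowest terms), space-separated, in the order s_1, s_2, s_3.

Answer: 199/626 213/626 107/313

Derivation:
The stationary distribution satisfies pi = pi * P, i.e.:
  pi_s_1 = 1/4*pi_s_1 + 11/20*pi_s_2 + 3/20*pi_s_3
  pi_s_2 = 1/20*pi_s_1 + 1/4*pi_s_2 + 7/10*pi_s_3
  pi_s_3 = 7/10*pi_s_1 + 1/5*pi_s_2 + 3/20*pi_s_3
with normalization: pi_s_1 + pi_s_2 + pi_s_3 = 1.

Using the first 2 balance equations plus normalization, the linear system A*pi = b is:
  [-3/4, 11/20, 3/20] . pi = 0
  [1/20, -3/4, 7/10] . pi = 0
  [1, 1, 1] . pi = 1

Solving yields:
  pi_s_1 = 199/626
  pi_s_2 = 213/626
  pi_s_3 = 107/313

Verification (pi * P):
  199/626*1/4 + 213/626*11/20 + 107/313*3/20 = 199/626 = pi_s_1  (ok)
  199/626*1/20 + 213/626*1/4 + 107/313*7/10 = 213/626 = pi_s_2  (ok)
  199/626*7/10 + 213/626*1/5 + 107/313*3/20 = 107/313 = pi_s_3  (ok)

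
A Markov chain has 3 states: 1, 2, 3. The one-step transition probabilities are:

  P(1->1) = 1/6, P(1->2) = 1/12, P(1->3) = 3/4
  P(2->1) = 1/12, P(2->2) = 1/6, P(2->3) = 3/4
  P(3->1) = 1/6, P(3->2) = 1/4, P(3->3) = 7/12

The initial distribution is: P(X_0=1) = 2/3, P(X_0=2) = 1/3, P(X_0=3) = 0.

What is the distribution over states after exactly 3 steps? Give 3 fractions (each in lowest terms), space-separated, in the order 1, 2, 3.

Answer: 385/2592 533/2592 31/48

Derivation:
Propagating the distribution step by step (d_{t+1} = d_t * P):
d_0 = (1=2/3, 2=1/3, 3=0)
  d_1[1] = 2/3*1/6 + 1/3*1/12 + 0*1/6 = 5/36
  d_1[2] = 2/3*1/12 + 1/3*1/6 + 0*1/4 = 1/9
  d_1[3] = 2/3*3/4 + 1/3*3/4 + 0*7/12 = 3/4
d_1 = (1=5/36, 2=1/9, 3=3/4)
  d_2[1] = 5/36*1/6 + 1/9*1/12 + 3/4*1/6 = 17/108
  d_2[2] = 5/36*1/12 + 1/9*1/6 + 3/4*1/4 = 47/216
  d_2[3] = 5/36*3/4 + 1/9*3/4 + 3/4*7/12 = 5/8
d_2 = (1=17/108, 2=47/216, 3=5/8)
  d_3[1] = 17/108*1/6 + 47/216*1/12 + 5/8*1/6 = 385/2592
  d_3[2] = 17/108*1/12 + 47/216*1/6 + 5/8*1/4 = 533/2592
  d_3[3] = 17/108*3/4 + 47/216*3/4 + 5/8*7/12 = 31/48
d_3 = (1=385/2592, 2=533/2592, 3=31/48)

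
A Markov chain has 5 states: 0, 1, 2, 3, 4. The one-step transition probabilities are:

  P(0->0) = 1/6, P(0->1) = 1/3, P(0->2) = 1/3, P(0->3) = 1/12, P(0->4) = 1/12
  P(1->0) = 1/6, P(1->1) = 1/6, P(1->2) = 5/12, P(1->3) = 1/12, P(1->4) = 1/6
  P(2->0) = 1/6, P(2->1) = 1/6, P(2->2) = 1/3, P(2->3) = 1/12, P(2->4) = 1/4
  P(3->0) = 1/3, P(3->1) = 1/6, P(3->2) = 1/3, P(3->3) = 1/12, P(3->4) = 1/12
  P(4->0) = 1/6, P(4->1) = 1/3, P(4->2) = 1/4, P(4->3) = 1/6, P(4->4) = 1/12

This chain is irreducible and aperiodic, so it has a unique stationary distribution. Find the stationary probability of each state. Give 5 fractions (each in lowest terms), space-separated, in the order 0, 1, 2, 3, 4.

Answer: 1134/6205 19/85 2102/6205 599/6205 983/6205

Derivation:
The stationary distribution satisfies pi = pi * P, i.e.:
  pi_0 = 1/6*pi_0 + 1/6*pi_1 + 1/6*pi_2 + 1/3*pi_3 + 1/6*pi_4
  pi_1 = 1/3*pi_0 + 1/6*pi_1 + 1/6*pi_2 + 1/6*pi_3 + 1/3*pi_4
  pi_2 = 1/3*pi_0 + 5/12*pi_1 + 1/3*pi_2 + 1/3*pi_3 + 1/4*pi_4
  pi_3 = 1/12*pi_0 + 1/12*pi_1 + 1/12*pi_2 + 1/12*pi_3 + 1/6*pi_4
  pi_4 = 1/12*pi_0 + 1/6*pi_1 + 1/4*pi_2 + 1/12*pi_3 + 1/12*pi_4
with normalization: pi_0 + pi_1 + pi_2 + pi_3 + pi_4 = 1.

Using the first 4 balance equations plus normalization, the linear system A*pi = b is:
  [-5/6, 1/6, 1/6, 1/3, 1/6] . pi = 0
  [1/3, -5/6, 1/6, 1/6, 1/3] . pi = 0
  [1/3, 5/12, -2/3, 1/3, 1/4] . pi = 0
  [1/12, 1/12, 1/12, -11/12, 1/6] . pi = 0
  [1, 1, 1, 1, 1] . pi = 1

Solving yields:
  pi_0 = 1134/6205
  pi_1 = 19/85
  pi_2 = 2102/6205
  pi_3 = 599/6205
  pi_4 = 983/6205

Verification (pi * P):
  1134/6205*1/6 + 19/85*1/6 + 2102/6205*1/6 + 599/6205*1/3 + 983/6205*1/6 = 1134/6205 = pi_0  (ok)
  1134/6205*1/3 + 19/85*1/6 + 2102/6205*1/6 + 599/6205*1/6 + 983/6205*1/3 = 19/85 = pi_1  (ok)
  1134/6205*1/3 + 19/85*5/12 + 2102/6205*1/3 + 599/6205*1/3 + 983/6205*1/4 = 2102/6205 = pi_2  (ok)
  1134/6205*1/12 + 19/85*1/12 + 2102/6205*1/12 + 599/6205*1/12 + 983/6205*1/6 = 599/6205 = pi_3  (ok)
  1134/6205*1/12 + 19/85*1/6 + 2102/6205*1/4 + 599/6205*1/12 + 983/6205*1/12 = 983/6205 = pi_4  (ok)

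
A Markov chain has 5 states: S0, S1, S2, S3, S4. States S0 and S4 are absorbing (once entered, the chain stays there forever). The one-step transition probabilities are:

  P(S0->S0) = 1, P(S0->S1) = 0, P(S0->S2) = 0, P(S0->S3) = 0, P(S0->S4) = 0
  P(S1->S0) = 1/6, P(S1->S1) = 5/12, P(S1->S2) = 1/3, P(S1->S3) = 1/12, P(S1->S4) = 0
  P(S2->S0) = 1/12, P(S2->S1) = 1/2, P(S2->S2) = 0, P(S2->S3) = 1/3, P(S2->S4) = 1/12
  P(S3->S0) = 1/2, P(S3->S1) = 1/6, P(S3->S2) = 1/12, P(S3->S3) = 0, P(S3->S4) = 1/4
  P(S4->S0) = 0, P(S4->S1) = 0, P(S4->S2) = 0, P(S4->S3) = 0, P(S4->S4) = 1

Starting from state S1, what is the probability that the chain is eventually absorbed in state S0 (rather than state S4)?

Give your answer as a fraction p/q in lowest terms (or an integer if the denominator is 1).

Let a_i = P(absorbed in S0 | start in state i).
Boundary conditions: a_S0 = 1, a_S4 = 0.
For each transient state i, a_i = sum_j P(i->j) * a_j:
  a_S1 = 1/6*a_S0 + 5/12*a_S1 + 1/3*a_S2 + 1/12*a_S3 + 0*a_S4
  a_S2 = 1/12*a_S0 + 1/2*a_S1 + 0*a_S2 + 1/3*a_S3 + 1/12*a_S4
  a_S3 = 1/2*a_S0 + 1/6*a_S1 + 1/12*a_S2 + 0*a_S3 + 1/4*a_S4

Substituting a_S0 = 1 and a_S4 = 0, rearrange to (I - Q) a = r where r[i] = P(i -> S0):
  [7/12, -1/3, -1/12] . (a_S1, a_S2, a_S3) = 1/6
  [-1/2, 1, -1/3] . (a_S1, a_S2, a_S3) = 1/12
  [-1/6, -1/12, 1] . (a_S1, a_S2, a_S3) = 1/2

Solving yields:
  a_S1 = 71/90
  a_S2 = 223/315
  a_S3 = 29/42

Starting state is S1, so the absorption probability is a_S1 = 71/90.

Answer: 71/90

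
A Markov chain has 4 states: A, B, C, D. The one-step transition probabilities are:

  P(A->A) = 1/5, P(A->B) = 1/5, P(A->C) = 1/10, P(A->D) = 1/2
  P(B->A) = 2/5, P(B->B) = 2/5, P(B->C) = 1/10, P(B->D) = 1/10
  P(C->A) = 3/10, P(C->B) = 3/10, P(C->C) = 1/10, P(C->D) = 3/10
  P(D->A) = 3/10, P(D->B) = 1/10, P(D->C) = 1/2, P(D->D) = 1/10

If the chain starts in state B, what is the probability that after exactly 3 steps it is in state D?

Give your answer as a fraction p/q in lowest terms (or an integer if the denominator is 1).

Answer: 31/125

Derivation:
Computing P^3 by repeated multiplication:
P^1 =
  A: [1/5, 1/5, 1/10, 1/2]
  B: [2/5, 2/5, 1/10, 1/10]
  C: [3/10, 3/10, 1/10, 3/10]
  D: [3/10, 1/10, 1/2, 1/10]
P^2 =
  A: [3/10, 1/5, 3/10, 1/5]
  B: [3/10, 7/25, 7/50, 7/25]
  C: [3/10, 6/25, 11/50, 6/25]
  D: [7/25, 13/50, 7/50, 8/25]
P^3 =
  A: [29/100, 1/4, 9/50, 7/25]
  B: [149/500, 121/500, 53/250, 31/125]
  C: [147/500, 123/500, 49/250, 33/125]
  D: [149/500, 117/500, 57/250, 6/25]

(P^3)[B -> D] = 31/125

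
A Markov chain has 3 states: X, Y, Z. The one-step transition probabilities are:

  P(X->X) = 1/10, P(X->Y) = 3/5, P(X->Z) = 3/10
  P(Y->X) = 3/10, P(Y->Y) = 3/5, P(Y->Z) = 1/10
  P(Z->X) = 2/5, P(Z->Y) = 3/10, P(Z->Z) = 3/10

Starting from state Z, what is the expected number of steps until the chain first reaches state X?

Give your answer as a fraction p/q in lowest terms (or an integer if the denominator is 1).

Let h_i = expected steps to first reach X from state i.
Boundary: h_X = 0.
First-step equations for the other states:
  h_Y = 1 + 3/10*h_X + 3/5*h_Y + 1/10*h_Z
  h_Z = 1 + 2/5*h_X + 3/10*h_Y + 3/10*h_Z

Substituting h_X = 0 and rearranging gives the linear system (I - Q) h = 1:
  [2/5, -1/10] . (h_Y, h_Z) = 1
  [-3/10, 7/10] . (h_Y, h_Z) = 1

Solving yields:
  h_Y = 16/5
  h_Z = 14/5

Starting state is Z, so the expected hitting time is h_Z = 14/5.

Answer: 14/5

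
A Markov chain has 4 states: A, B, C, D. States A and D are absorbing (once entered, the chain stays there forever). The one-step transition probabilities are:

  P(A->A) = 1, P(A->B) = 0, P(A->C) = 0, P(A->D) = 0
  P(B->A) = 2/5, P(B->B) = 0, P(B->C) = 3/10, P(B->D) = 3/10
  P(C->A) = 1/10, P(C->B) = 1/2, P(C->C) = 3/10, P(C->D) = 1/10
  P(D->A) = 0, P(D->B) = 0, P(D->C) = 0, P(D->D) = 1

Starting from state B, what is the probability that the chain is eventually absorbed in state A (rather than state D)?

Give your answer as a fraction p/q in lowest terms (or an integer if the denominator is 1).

Let a_i = P(absorbed in A | start in state i).
Boundary conditions: a_A = 1, a_D = 0.
For each transient state i, a_i = sum_j P(i->j) * a_j:
  a_B = 2/5*a_A + 0*a_B + 3/10*a_C + 3/10*a_D
  a_C = 1/10*a_A + 1/2*a_B + 3/10*a_C + 1/10*a_D

Substituting a_A = 1 and a_D = 0, rearrange to (I - Q) a = r where r[i] = P(i -> A):
  [1, -3/10] . (a_B, a_C) = 2/5
  [-1/2, 7/10] . (a_B, a_C) = 1/10

Solving yields:
  a_B = 31/55
  a_C = 6/11

Starting state is B, so the absorption probability is a_B = 31/55.

Answer: 31/55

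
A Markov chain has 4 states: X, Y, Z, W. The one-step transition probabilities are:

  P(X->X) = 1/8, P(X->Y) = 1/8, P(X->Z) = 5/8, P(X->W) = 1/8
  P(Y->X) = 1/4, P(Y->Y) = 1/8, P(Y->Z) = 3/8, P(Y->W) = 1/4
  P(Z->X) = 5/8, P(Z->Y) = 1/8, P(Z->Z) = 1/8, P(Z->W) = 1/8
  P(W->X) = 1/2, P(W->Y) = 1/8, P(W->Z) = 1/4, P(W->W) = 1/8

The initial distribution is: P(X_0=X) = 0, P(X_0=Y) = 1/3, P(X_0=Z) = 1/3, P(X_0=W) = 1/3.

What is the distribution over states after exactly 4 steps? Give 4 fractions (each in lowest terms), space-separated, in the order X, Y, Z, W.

Answer: 371/1024 1/8 381/1024 9/64

Derivation:
Propagating the distribution step by step (d_{t+1} = d_t * P):
d_0 = (X=0, Y=1/3, Z=1/3, W=1/3)
  d_1[X] = 0*1/8 + 1/3*1/4 + 1/3*5/8 + 1/3*1/2 = 11/24
  d_1[Y] = 0*1/8 + 1/3*1/8 + 1/3*1/8 + 1/3*1/8 = 1/8
  d_1[Z] = 0*5/8 + 1/3*3/8 + 1/3*1/8 + 1/3*1/4 = 1/4
  d_1[W] = 0*1/8 + 1/3*1/4 + 1/3*1/8 + 1/3*1/8 = 1/6
d_1 = (X=11/24, Y=1/8, Z=1/4, W=1/6)
  d_2[X] = 11/24*1/8 + 1/8*1/4 + 1/4*5/8 + 1/6*1/2 = 21/64
  d_2[Y] = 11/24*1/8 + 1/8*1/8 + 1/4*1/8 + 1/6*1/8 = 1/8
  d_2[Z] = 11/24*5/8 + 1/8*3/8 + 1/4*1/8 + 1/6*1/4 = 13/32
  d_2[W] = 11/24*1/8 + 1/8*1/4 + 1/4*1/8 + 1/6*1/8 = 9/64
d_2 = (X=21/64, Y=1/8, Z=13/32, W=9/64)
  d_3[X] = 21/64*1/8 + 1/8*1/4 + 13/32*5/8 + 9/64*1/2 = 203/512
  d_3[Y] = 21/64*1/8 + 1/8*1/8 + 13/32*1/8 + 9/64*1/8 = 1/8
  d_3[Z] = 21/64*5/8 + 1/8*3/8 + 13/32*1/8 + 9/64*1/4 = 173/512
  d_3[W] = 21/64*1/8 + 1/8*1/4 + 13/32*1/8 + 9/64*1/8 = 9/64
d_3 = (X=203/512, Y=1/8, Z=173/512, W=9/64)
  d_4[X] = 203/512*1/8 + 1/8*1/4 + 173/512*5/8 + 9/64*1/2 = 371/1024
  d_4[Y] = 203/512*1/8 + 1/8*1/8 + 173/512*1/8 + 9/64*1/8 = 1/8
  d_4[Z] = 203/512*5/8 + 1/8*3/8 + 173/512*1/8 + 9/64*1/4 = 381/1024
  d_4[W] = 203/512*1/8 + 1/8*1/4 + 173/512*1/8 + 9/64*1/8 = 9/64
d_4 = (X=371/1024, Y=1/8, Z=381/1024, W=9/64)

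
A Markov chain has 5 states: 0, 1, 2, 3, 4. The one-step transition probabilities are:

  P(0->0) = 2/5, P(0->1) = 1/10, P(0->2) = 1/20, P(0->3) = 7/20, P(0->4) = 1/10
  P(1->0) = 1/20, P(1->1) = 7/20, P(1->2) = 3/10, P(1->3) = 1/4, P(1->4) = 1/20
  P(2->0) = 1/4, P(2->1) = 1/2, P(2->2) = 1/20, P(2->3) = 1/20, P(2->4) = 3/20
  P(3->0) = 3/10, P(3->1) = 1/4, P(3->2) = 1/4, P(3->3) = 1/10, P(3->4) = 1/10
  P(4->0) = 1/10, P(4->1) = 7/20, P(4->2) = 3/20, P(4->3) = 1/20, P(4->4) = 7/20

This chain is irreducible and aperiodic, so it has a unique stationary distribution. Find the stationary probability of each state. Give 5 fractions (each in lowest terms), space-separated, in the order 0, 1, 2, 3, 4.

The stationary distribution satisfies pi = pi * P, i.e.:
  pi_0 = 2/5*pi_0 + 1/20*pi_1 + 1/4*pi_2 + 3/10*pi_3 + 1/10*pi_4
  pi_1 = 1/10*pi_0 + 7/20*pi_1 + 1/2*pi_2 + 1/4*pi_3 + 7/20*pi_4
  pi_2 = 1/20*pi_0 + 3/10*pi_1 + 1/20*pi_2 + 1/4*pi_3 + 3/20*pi_4
  pi_3 = 7/20*pi_0 + 1/4*pi_1 + 1/20*pi_2 + 1/10*pi_3 + 1/20*pi_4
  pi_4 = 1/10*pi_0 + 1/20*pi_1 + 3/20*pi_2 + 1/10*pi_3 + 7/20*pi_4
with normalization: pi_0 + pi_1 + pi_2 + pi_3 + pi_4 = 1.

Using the first 4 balance equations plus normalization, the linear system A*pi = b is:
  [-3/5, 1/20, 1/4, 3/10, 1/10] . pi = 0
  [1/10, -13/20, 1/2, 1/4, 7/20] . pi = 0
  [1/20, 3/10, -19/20, 1/4, 3/20] . pi = 0
  [7/20, 1/4, 1/20, -9/10, 1/20] . pi = 0
  [1, 1, 1, 1, 1] . pi = 1

Solving yields:
  pi_0 = 22914/108545
  pi_1 = 33127/108545
  pi_2 = 19047/108545
  pi_3 = 19923/108545
  pi_4 = 13534/108545

Verification (pi * P):
  22914/108545*2/5 + 33127/108545*1/20 + 19047/108545*1/4 + 19923/108545*3/10 + 13534/108545*1/10 = 22914/108545 = pi_0  (ok)
  22914/108545*1/10 + 33127/108545*7/20 + 19047/108545*1/2 + 19923/108545*1/4 + 13534/108545*7/20 = 33127/108545 = pi_1  (ok)
  22914/108545*1/20 + 33127/108545*3/10 + 19047/108545*1/20 + 19923/108545*1/4 + 13534/108545*3/20 = 19047/108545 = pi_2  (ok)
  22914/108545*7/20 + 33127/108545*1/4 + 19047/108545*1/20 + 19923/108545*1/10 + 13534/108545*1/20 = 19923/108545 = pi_3  (ok)
  22914/108545*1/10 + 33127/108545*1/20 + 19047/108545*3/20 + 19923/108545*1/10 + 13534/108545*7/20 = 13534/108545 = pi_4  (ok)

Answer: 22914/108545 33127/108545 19047/108545 19923/108545 13534/108545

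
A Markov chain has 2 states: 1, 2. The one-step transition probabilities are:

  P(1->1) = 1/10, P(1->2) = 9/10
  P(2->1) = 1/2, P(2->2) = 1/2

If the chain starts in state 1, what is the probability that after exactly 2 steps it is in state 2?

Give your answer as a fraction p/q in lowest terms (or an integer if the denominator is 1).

Computing P^2 by repeated multiplication:
P^1 =
  1: [1/10, 9/10]
  2: [1/2, 1/2]
P^2 =
  1: [23/50, 27/50]
  2: [3/10, 7/10]

(P^2)[1 -> 2] = 27/50

Answer: 27/50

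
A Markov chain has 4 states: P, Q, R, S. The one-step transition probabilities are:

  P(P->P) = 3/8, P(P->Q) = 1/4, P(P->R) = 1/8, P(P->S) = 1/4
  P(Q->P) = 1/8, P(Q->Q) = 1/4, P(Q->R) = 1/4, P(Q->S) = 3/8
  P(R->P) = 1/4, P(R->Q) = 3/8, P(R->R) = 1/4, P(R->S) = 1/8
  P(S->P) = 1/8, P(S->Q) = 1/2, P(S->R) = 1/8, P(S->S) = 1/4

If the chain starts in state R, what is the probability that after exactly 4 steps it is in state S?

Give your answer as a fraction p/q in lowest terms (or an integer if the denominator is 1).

Answer: 551/2048

Derivation:
Computing P^4 by repeated multiplication:
P^1 =
  P: [3/8, 1/4, 1/8, 1/4]
  Q: [1/8, 1/4, 1/4, 3/8]
  R: [1/4, 3/8, 1/4, 1/8]
  S: [1/8, 1/2, 1/8, 1/4]
P^2 =
  P: [15/64, 21/64, 11/64, 17/64]
  Q: [3/16, 3/8, 3/16, 1/4]
  R: [7/32, 5/16, 13/64, 17/64]
  S: [11/64, 21/64, 13/64, 19/64]
P^3 =
  P: [105/512, 173/512, 3/16, 69/256]
  Q: [25/128, 43/128, 25/128, 35/128]
  R: [105/512, 175/512, 97/512, 135/512]
  S: [99/512, 179/512, 49/256, 17/64]
P^4 =
  P: [409/2048, 349/1024, 781/4096, 1101/4096]
  Q: [203/1024, 351/1024, 49/256, 137/512]
  R: [819/4096, 1391/4096, 49/256, 551/2048]
  S: [101/512, 697/2048, 789/4096, 1105/4096]

(P^4)[R -> S] = 551/2048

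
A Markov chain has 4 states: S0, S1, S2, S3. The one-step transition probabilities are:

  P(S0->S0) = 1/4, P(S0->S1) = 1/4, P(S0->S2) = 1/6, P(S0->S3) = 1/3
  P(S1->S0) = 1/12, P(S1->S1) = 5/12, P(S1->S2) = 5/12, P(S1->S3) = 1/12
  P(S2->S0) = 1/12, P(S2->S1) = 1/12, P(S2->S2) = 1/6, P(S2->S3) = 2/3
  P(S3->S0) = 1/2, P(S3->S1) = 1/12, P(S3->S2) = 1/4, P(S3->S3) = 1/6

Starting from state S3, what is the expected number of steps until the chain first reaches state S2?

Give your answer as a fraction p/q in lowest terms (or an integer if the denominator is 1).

Let h_i = expected steps to first reach S2 from state i.
Boundary: h_S2 = 0.
First-step equations for the other states:
  h_S0 = 1 + 1/4*h_S0 + 1/4*h_S1 + 1/6*h_S2 + 1/3*h_S3
  h_S1 = 1 + 1/12*h_S0 + 5/12*h_S1 + 5/12*h_S2 + 1/12*h_S3
  h_S3 = 1 + 1/2*h_S0 + 1/12*h_S1 + 1/4*h_S2 + 1/6*h_S3

Substituting h_S2 = 0 and rearranging gives the linear system (I - Q) h = 1:
  [3/4, -1/4, -1/3] . (h_S0, h_S1, h_S3) = 1
  [-1/12, 7/12, -1/12] . (h_S0, h_S1, h_S3) = 1
  [-1/2, -1/12, 5/6] . (h_S0, h_S1, h_S3) = 1

Solving yields:
  h_S0 = 1608/401
  h_S1 = 1140/401
  h_S3 = 1560/401

Starting state is S3, so the expected hitting time is h_S3 = 1560/401.

Answer: 1560/401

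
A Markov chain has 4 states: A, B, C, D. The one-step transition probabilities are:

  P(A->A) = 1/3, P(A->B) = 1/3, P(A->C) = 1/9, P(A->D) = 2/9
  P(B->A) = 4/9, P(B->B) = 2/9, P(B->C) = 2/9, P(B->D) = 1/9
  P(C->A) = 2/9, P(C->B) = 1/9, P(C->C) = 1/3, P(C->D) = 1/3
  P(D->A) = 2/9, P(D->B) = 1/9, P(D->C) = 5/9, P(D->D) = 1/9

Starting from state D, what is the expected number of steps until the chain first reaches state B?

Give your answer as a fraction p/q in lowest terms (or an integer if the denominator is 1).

Answer: 6

Derivation:
Let h_i = expected steps to first reach B from state i.
Boundary: h_B = 0.
First-step equations for the other states:
  h_A = 1 + 1/3*h_A + 1/3*h_B + 1/9*h_C + 2/9*h_D
  h_C = 1 + 2/9*h_A + 1/9*h_B + 1/3*h_C + 1/3*h_D
  h_D = 1 + 2/9*h_A + 1/9*h_B + 5/9*h_C + 1/9*h_D

Substituting h_B = 0 and rearranging gives the linear system (I - Q) h = 1:
  [2/3, -1/9, -2/9] . (h_A, h_C, h_D) = 1
  [-2/9, 2/3, -1/3] . (h_A, h_C, h_D) = 1
  [-2/9, -5/9, 8/9] . (h_A, h_C, h_D) = 1

Solving yields:
  h_A = 9/2
  h_C = 6
  h_D = 6

Starting state is D, so the expected hitting time is h_D = 6.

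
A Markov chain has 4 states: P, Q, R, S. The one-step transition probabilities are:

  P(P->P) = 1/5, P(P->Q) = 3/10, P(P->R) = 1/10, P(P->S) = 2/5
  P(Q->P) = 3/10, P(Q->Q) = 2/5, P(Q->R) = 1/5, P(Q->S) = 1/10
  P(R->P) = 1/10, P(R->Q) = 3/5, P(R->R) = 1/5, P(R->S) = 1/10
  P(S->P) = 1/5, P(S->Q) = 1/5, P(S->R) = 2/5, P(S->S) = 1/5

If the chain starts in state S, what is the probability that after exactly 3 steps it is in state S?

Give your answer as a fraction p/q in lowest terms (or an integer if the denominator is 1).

Computing P^3 by repeated multiplication:
P^1 =
  P: [1/5, 3/10, 1/10, 2/5]
  Q: [3/10, 2/5, 1/5, 1/10]
  R: [1/10, 3/5, 1/5, 1/10]
  S: [1/5, 1/5, 2/5, 1/5]
P^2 =
  P: [11/50, 8/25, 13/50, 1/5]
  Q: [11/50, 39/100, 19/100, 1/5]
  R: [6/25, 41/100, 21/100, 7/50]
  S: [9/50, 21/50, 11/50, 9/50]
P^3 =
  P: [103/500, 39/100, 109/500, 93/500]
  Q: [11/50, 47/125, 109/500, 93/500]
  R: [11/50, 39/100, 51/250, 93/500]
  S: [11/50, 39/100, 109/500, 43/250]

(P^3)[S -> S] = 43/250

Answer: 43/250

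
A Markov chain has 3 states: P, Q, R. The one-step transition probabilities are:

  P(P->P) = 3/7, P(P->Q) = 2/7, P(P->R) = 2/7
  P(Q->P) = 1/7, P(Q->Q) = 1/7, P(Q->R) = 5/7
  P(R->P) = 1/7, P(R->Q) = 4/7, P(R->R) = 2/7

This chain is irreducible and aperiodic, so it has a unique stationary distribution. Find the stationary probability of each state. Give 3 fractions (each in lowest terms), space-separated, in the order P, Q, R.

The stationary distribution satisfies pi = pi * P, i.e.:
  pi_P = 3/7*pi_P + 1/7*pi_Q + 1/7*pi_R
  pi_Q = 2/7*pi_P + 1/7*pi_Q + 4/7*pi_R
  pi_R = 2/7*pi_P + 5/7*pi_Q + 2/7*pi_R
with normalization: pi_P + pi_Q + pi_R = 1.

Using the first 2 balance equations plus normalization, the linear system A*pi = b is:
  [-4/7, 1/7, 1/7] . pi = 0
  [2/7, -6/7, 4/7] . pi = 0
  [1, 1, 1] . pi = 1

Solving yields:
  pi_P = 1/5
  pi_Q = 9/25
  pi_R = 11/25

Verification (pi * P):
  1/5*3/7 + 9/25*1/7 + 11/25*1/7 = 1/5 = pi_P  (ok)
  1/5*2/7 + 9/25*1/7 + 11/25*4/7 = 9/25 = pi_Q  (ok)
  1/5*2/7 + 9/25*5/7 + 11/25*2/7 = 11/25 = pi_R  (ok)

Answer: 1/5 9/25 11/25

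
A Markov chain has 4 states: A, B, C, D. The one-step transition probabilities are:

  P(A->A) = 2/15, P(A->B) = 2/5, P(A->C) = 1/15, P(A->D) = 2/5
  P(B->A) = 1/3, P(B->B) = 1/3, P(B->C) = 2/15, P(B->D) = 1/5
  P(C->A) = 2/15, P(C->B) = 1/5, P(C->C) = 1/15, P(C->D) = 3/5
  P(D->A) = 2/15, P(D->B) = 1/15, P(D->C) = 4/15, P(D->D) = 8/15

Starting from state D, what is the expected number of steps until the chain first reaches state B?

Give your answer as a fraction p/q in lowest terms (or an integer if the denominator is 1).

Let h_i = expected steps to first reach B from state i.
Boundary: h_B = 0.
First-step equations for the other states:
  h_A = 1 + 2/15*h_A + 2/5*h_B + 1/15*h_C + 2/5*h_D
  h_C = 1 + 2/15*h_A + 1/5*h_B + 1/15*h_C + 3/5*h_D
  h_D = 1 + 2/15*h_A + 1/15*h_B + 4/15*h_C + 8/15*h_D

Substituting h_B = 0 and rearranging gives the linear system (I - Q) h = 1:
  [13/15, -1/15, -2/5] . (h_A, h_C, h_D) = 1
  [-2/15, 14/15, -3/5] . (h_A, h_C, h_D) = 1
  [-2/15, -4/15, 7/15] . (h_A, h_C, h_D) = 1

Solving yields:
  h_A = 5
  h_C = 200/31
  h_D = 225/31

Starting state is D, so the expected hitting time is h_D = 225/31.

Answer: 225/31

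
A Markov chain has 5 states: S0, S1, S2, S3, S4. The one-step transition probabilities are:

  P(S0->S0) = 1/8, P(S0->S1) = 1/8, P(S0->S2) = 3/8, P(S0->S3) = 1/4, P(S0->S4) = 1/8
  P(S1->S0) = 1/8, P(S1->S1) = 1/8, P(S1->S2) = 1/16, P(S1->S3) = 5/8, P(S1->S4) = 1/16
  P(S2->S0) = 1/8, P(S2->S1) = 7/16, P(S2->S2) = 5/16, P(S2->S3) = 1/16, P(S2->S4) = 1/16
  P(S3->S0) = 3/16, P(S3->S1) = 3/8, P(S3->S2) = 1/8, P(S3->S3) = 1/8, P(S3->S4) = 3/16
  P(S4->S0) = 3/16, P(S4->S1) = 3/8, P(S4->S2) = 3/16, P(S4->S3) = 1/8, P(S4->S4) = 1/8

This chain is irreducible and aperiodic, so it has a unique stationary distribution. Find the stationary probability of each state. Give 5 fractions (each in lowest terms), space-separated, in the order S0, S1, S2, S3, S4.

Answer: 1906/12789 3575/12789 2390/12789 3475/12789 481/4263

Derivation:
The stationary distribution satisfies pi = pi * P, i.e.:
  pi_S0 = 1/8*pi_S0 + 1/8*pi_S1 + 1/8*pi_S2 + 3/16*pi_S3 + 3/16*pi_S4
  pi_S1 = 1/8*pi_S0 + 1/8*pi_S1 + 7/16*pi_S2 + 3/8*pi_S3 + 3/8*pi_S4
  pi_S2 = 3/8*pi_S0 + 1/16*pi_S1 + 5/16*pi_S2 + 1/8*pi_S3 + 3/16*pi_S4
  pi_S3 = 1/4*pi_S0 + 5/8*pi_S1 + 1/16*pi_S2 + 1/8*pi_S3 + 1/8*pi_S4
  pi_S4 = 1/8*pi_S0 + 1/16*pi_S1 + 1/16*pi_S2 + 3/16*pi_S3 + 1/8*pi_S4
with normalization: pi_S0 + pi_S1 + pi_S2 + pi_S3 + pi_S4 = 1.

Using the first 4 balance equations plus normalization, the linear system A*pi = b is:
  [-7/8, 1/8, 1/8, 3/16, 3/16] . pi = 0
  [1/8, -7/8, 7/16, 3/8, 3/8] . pi = 0
  [3/8, 1/16, -11/16, 1/8, 3/16] . pi = 0
  [1/4, 5/8, 1/16, -7/8, 1/8] . pi = 0
  [1, 1, 1, 1, 1] . pi = 1

Solving yields:
  pi_S0 = 1906/12789
  pi_S1 = 3575/12789
  pi_S2 = 2390/12789
  pi_S3 = 3475/12789
  pi_S4 = 481/4263

Verification (pi * P):
  1906/12789*1/8 + 3575/12789*1/8 + 2390/12789*1/8 + 3475/12789*3/16 + 481/4263*3/16 = 1906/12789 = pi_S0  (ok)
  1906/12789*1/8 + 3575/12789*1/8 + 2390/12789*7/16 + 3475/12789*3/8 + 481/4263*3/8 = 3575/12789 = pi_S1  (ok)
  1906/12789*3/8 + 3575/12789*1/16 + 2390/12789*5/16 + 3475/12789*1/8 + 481/4263*3/16 = 2390/12789 = pi_S2  (ok)
  1906/12789*1/4 + 3575/12789*5/8 + 2390/12789*1/16 + 3475/12789*1/8 + 481/4263*1/8 = 3475/12789 = pi_S3  (ok)
  1906/12789*1/8 + 3575/12789*1/16 + 2390/12789*1/16 + 3475/12789*3/16 + 481/4263*1/8 = 481/4263 = pi_S4  (ok)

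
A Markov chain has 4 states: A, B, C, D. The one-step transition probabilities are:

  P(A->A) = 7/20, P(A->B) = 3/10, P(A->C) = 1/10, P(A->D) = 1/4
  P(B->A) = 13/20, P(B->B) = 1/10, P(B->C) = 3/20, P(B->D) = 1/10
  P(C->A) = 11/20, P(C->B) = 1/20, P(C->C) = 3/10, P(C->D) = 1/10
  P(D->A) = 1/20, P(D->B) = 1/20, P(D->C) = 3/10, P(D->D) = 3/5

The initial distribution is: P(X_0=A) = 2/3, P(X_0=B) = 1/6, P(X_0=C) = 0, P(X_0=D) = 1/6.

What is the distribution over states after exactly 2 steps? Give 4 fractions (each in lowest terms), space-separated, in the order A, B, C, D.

Propagating the distribution step by step (d_{t+1} = d_t * P):
d_0 = (A=2/3, B=1/6, C=0, D=1/6)
  d_1[A] = 2/3*7/20 + 1/6*13/20 + 0*11/20 + 1/6*1/20 = 7/20
  d_1[B] = 2/3*3/10 + 1/6*1/10 + 0*1/20 + 1/6*1/20 = 9/40
  d_1[C] = 2/3*1/10 + 1/6*3/20 + 0*3/10 + 1/6*3/10 = 17/120
  d_1[D] = 2/3*1/4 + 1/6*1/10 + 0*1/10 + 1/6*3/5 = 17/60
d_1 = (A=7/20, B=9/40, C=17/120, D=17/60)
  d_2[A] = 7/20*7/20 + 9/40*13/20 + 17/120*11/20 + 17/60*1/20 = 433/1200
  d_2[B] = 7/20*3/10 + 9/40*1/10 + 17/120*1/20 + 17/60*1/20 = 119/800
  d_2[C] = 7/20*1/10 + 9/40*3/20 + 17/120*3/10 + 17/60*3/10 = 157/800
  d_2[D] = 7/20*1/4 + 9/40*1/10 + 17/120*1/10 + 17/60*3/5 = 353/1200
d_2 = (A=433/1200, B=119/800, C=157/800, D=353/1200)

Answer: 433/1200 119/800 157/800 353/1200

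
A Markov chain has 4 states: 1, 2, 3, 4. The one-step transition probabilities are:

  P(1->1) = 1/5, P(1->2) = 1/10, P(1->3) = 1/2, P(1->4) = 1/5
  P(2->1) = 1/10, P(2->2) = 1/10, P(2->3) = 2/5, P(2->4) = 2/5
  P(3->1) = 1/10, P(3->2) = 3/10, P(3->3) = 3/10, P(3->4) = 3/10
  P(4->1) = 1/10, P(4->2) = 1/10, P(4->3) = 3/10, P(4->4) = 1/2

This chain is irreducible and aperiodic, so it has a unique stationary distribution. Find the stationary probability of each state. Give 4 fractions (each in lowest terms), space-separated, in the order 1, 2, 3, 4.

Answer: 1/9 74/441 299/882 337/882

Derivation:
The stationary distribution satisfies pi = pi * P, i.e.:
  pi_1 = 1/5*pi_1 + 1/10*pi_2 + 1/10*pi_3 + 1/10*pi_4
  pi_2 = 1/10*pi_1 + 1/10*pi_2 + 3/10*pi_3 + 1/10*pi_4
  pi_3 = 1/2*pi_1 + 2/5*pi_2 + 3/10*pi_3 + 3/10*pi_4
  pi_4 = 1/5*pi_1 + 2/5*pi_2 + 3/10*pi_3 + 1/2*pi_4
with normalization: pi_1 + pi_2 + pi_3 + pi_4 = 1.

Using the first 3 balance equations plus normalization, the linear system A*pi = b is:
  [-4/5, 1/10, 1/10, 1/10] . pi = 0
  [1/10, -9/10, 3/10, 1/10] . pi = 0
  [1/2, 2/5, -7/10, 3/10] . pi = 0
  [1, 1, 1, 1] . pi = 1

Solving yields:
  pi_1 = 1/9
  pi_2 = 74/441
  pi_3 = 299/882
  pi_4 = 337/882

Verification (pi * P):
  1/9*1/5 + 74/441*1/10 + 299/882*1/10 + 337/882*1/10 = 1/9 = pi_1  (ok)
  1/9*1/10 + 74/441*1/10 + 299/882*3/10 + 337/882*1/10 = 74/441 = pi_2  (ok)
  1/9*1/2 + 74/441*2/5 + 299/882*3/10 + 337/882*3/10 = 299/882 = pi_3  (ok)
  1/9*1/5 + 74/441*2/5 + 299/882*3/10 + 337/882*1/2 = 337/882 = pi_4  (ok)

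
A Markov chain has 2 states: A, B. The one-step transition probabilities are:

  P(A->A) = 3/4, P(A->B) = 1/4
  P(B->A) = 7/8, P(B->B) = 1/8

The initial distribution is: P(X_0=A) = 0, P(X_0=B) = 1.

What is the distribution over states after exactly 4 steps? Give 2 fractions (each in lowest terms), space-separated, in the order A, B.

Answer: 3185/4096 911/4096

Derivation:
Propagating the distribution step by step (d_{t+1} = d_t * P):
d_0 = (A=0, B=1)
  d_1[A] = 0*3/4 + 1*7/8 = 7/8
  d_1[B] = 0*1/4 + 1*1/8 = 1/8
d_1 = (A=7/8, B=1/8)
  d_2[A] = 7/8*3/4 + 1/8*7/8 = 49/64
  d_2[B] = 7/8*1/4 + 1/8*1/8 = 15/64
d_2 = (A=49/64, B=15/64)
  d_3[A] = 49/64*3/4 + 15/64*7/8 = 399/512
  d_3[B] = 49/64*1/4 + 15/64*1/8 = 113/512
d_3 = (A=399/512, B=113/512)
  d_4[A] = 399/512*3/4 + 113/512*7/8 = 3185/4096
  d_4[B] = 399/512*1/4 + 113/512*1/8 = 911/4096
d_4 = (A=3185/4096, B=911/4096)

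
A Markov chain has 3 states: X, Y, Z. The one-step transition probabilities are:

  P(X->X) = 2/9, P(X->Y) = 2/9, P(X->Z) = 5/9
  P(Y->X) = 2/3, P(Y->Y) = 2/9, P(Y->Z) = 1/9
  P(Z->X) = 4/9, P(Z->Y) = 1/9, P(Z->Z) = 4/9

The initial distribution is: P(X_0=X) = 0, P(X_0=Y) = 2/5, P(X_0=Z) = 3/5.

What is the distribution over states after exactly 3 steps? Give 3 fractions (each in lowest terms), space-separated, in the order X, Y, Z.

Answer: 296/729 209/1215 1538/3645

Derivation:
Propagating the distribution step by step (d_{t+1} = d_t * P):
d_0 = (X=0, Y=2/5, Z=3/5)
  d_1[X] = 0*2/9 + 2/5*2/3 + 3/5*4/9 = 8/15
  d_1[Y] = 0*2/9 + 2/5*2/9 + 3/5*1/9 = 7/45
  d_1[Z] = 0*5/9 + 2/5*1/9 + 3/5*4/9 = 14/45
d_1 = (X=8/15, Y=7/45, Z=14/45)
  d_2[X] = 8/15*2/9 + 7/45*2/3 + 14/45*4/9 = 146/405
  d_2[Y] = 8/15*2/9 + 7/45*2/9 + 14/45*1/9 = 76/405
  d_2[Z] = 8/15*5/9 + 7/45*1/9 + 14/45*4/9 = 61/135
d_2 = (X=146/405, Y=76/405, Z=61/135)
  d_3[X] = 146/405*2/9 + 76/405*2/3 + 61/135*4/9 = 296/729
  d_3[Y] = 146/405*2/9 + 76/405*2/9 + 61/135*1/9 = 209/1215
  d_3[Z] = 146/405*5/9 + 76/405*1/9 + 61/135*4/9 = 1538/3645
d_3 = (X=296/729, Y=209/1215, Z=1538/3645)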